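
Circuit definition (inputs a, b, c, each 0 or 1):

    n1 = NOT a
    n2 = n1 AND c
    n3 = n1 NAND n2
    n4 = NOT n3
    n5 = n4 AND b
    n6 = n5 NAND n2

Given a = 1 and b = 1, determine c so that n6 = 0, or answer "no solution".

no solution exists

With a = 1 and b = 1 fixed, none of the 2 settings of c give n6 = 0.
For example, with c=1:
n1 = NOT a = NOT 1 = 0
n2 = n1 AND c = 0 AND 1 = 0
n3 = n1 NAND n2 = 0 NAND 0 = 1
n4 = NOT n3 = NOT 1 = 0
n5 = n4 AND b = 0 AND 1 = 0
n6 = n5 NAND n2 = 0 NAND 0 = 1
giving n6 = 1 ≠ 0.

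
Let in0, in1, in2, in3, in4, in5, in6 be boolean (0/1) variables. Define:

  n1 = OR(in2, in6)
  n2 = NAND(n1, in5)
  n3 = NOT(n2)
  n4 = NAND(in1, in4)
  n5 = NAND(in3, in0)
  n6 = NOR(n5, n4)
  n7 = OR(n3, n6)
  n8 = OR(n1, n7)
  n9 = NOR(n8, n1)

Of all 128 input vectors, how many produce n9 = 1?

n9 = NOR(n8, n1) must be 1, so both n8 = 0 and n1 = 0.
n8 = OR(n1, n7) must be 0, so both n1 = 0 and n7 = 0.
Enumerating the 128 input combinations, 30 give n9 = 1 and 98 give n9 = 0.

30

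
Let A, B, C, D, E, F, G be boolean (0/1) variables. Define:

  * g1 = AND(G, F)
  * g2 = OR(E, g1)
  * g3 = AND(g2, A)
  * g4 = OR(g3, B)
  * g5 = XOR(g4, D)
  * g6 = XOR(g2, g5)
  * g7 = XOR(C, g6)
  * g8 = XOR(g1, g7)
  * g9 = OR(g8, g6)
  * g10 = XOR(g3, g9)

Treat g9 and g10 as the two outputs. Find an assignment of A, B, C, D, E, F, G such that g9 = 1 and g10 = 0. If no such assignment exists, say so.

A=1 B=1 C=1 D=0 E=1 F=0 G=0

Check with A=1 B=1 C=1 D=0 E=1 F=0 G=0:
g1 = AND(G, F) = AND(0, 0) = 0
g2 = OR(E, g1) = OR(1, 0) = 1
g3 = AND(g2, A) = AND(1, 1) = 1
g4 = OR(g3, B) = OR(1, 1) = 1
g5 = XOR(g4, D) = XOR(1, 0) = 1
g6 = XOR(g2, g5) = XOR(1, 1) = 0
g7 = XOR(C, g6) = XOR(1, 0) = 1
g8 = XOR(g1, g7) = XOR(0, 1) = 1
g9 = OR(g8, g6) = OR(1, 0) = 1
g10 = XOR(g3, g9) = XOR(1, 1) = 0
So g9 = 1 and g10 = 0.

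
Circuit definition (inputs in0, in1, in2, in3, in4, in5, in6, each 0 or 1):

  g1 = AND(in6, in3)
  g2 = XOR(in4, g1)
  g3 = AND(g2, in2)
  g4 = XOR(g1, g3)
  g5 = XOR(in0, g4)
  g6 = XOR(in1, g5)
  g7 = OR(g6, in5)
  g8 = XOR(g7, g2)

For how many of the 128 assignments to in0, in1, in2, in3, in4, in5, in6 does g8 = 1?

64

g8 = XOR(g7, g2) must be 1, so g7 and g2 differ.
Enumerating the 128 input combinations, 64 give g8 = 1 and 64 give g8 = 0.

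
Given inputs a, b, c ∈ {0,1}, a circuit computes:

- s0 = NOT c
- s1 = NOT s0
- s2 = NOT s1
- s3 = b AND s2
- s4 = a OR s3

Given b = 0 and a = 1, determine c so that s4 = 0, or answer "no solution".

no solution exists

With b = 0 and a = 1 fixed, none of the 2 settings of c give s4 = 0.
For example, with c=0:
s0 = NOT c = NOT 0 = 1
s1 = NOT s0 = NOT 1 = 0
s2 = NOT s1 = NOT 0 = 1
s3 = b AND s2 = 0 AND 1 = 0
s4 = a OR s3 = 1 OR 0 = 1
giving s4 = 1 ≠ 0.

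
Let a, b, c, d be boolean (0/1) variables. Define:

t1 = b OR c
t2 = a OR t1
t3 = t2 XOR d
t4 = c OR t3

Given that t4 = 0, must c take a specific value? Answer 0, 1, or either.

0

t4 = c OR t3 must be 0, so both c = 0 and t3 = 0.
Every assignment with t4 = 0 has c = 0; there are 4 such assignment(s).
  a=0, b=0, c=0, d=0
  a=0, b=1, c=0, d=1
  a=1, b=0, c=0, d=1
  a=1, b=1, c=0, d=1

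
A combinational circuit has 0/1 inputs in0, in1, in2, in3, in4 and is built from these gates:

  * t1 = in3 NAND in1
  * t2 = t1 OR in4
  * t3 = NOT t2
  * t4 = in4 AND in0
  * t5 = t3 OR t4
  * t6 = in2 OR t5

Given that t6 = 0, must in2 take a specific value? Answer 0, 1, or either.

t6 = in2 OR t5 must be 0, so both in2 = 0 and t5 = 0.
t5 = t3 OR t4 must be 0, so both t3 = 0 and t4 = 0.
Every assignment with t6 = 0 has in2 = 0; there are 10 such assignment(s).

0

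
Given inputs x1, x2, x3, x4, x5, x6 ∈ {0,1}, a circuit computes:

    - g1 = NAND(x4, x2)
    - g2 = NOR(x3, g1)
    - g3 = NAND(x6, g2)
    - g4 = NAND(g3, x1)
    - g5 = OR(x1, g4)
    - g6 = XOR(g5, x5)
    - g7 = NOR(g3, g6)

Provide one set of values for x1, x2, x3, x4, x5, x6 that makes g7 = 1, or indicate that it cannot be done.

x1=1, x2=1, x3=0, x4=1, x5=1, x6=1

g7 = NOR(g3, g6) must be 1, so both g3 = 0 and g6 = 0.
g3 = NAND(x6, g2) must be 0, so both x6 = 1 and g2 = 1.
g6 = XOR(g5, x5) must be 0, so g5 and x5 are equal.
Check with x1=1, x2=1, x3=0, x4=1, x5=1, x6=1:
g1 = NAND(x4, x2) = NAND(1, 1) = 0
g2 = NOR(x3, g1) = NOR(0, 0) = 1
g3 = NAND(x6, g2) = NAND(1, 1) = 0
g4 = NAND(g3, x1) = NAND(0, 1) = 1
g5 = OR(x1, g4) = OR(1, 1) = 1
g6 = XOR(g5, x5) = XOR(1, 1) = 0
g7 = NOR(g3, g6) = NOR(0, 0) = 1
So g7 = 1 as required.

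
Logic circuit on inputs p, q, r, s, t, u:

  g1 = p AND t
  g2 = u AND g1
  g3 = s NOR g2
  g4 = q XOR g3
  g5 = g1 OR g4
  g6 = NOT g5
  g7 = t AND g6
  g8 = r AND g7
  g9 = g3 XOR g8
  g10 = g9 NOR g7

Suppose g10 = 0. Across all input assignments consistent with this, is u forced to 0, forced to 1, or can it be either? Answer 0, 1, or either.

either

Both values of u occur among assignments with g10 = 0:
  u=0: p=0, q=0, r=0, s=0, t=0, u=0
  u=1: p=0, q=0, r=0, s=0, t=0, u=1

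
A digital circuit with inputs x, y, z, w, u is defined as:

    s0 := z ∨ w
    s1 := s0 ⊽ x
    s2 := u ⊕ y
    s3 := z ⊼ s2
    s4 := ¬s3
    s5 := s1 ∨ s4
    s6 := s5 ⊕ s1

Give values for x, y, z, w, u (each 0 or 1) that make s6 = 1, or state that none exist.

Check with x=0, y=1, z=1, w=0, u=0:
s0 = z ∨ w = 1 ∨ 0 = 1
s1 = s0 ⊽ x = 1 ⊽ 0 = 0
s2 = u ⊕ y = 0 ⊕ 1 = 1
s3 = z ⊼ s2 = 1 ⊼ 1 = 0
s4 = ¬s3 = ¬0 = 1
s5 = s1 ∨ s4 = 0 ∨ 1 = 1
s6 = s5 ⊕ s1 = 1 ⊕ 0 = 1
So s6 = 1 as required.

x=0, y=1, z=1, w=0, u=0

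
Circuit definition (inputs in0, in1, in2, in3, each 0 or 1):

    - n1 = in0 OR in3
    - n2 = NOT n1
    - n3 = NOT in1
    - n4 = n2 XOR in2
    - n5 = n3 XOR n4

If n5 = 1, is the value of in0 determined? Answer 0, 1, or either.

Both values of in0 occur among assignments with n5 = 1:
  in0=0: in0=0, in1=0, in2=0, in3=1
  in0=1: in0=1, in1=0, in2=0, in3=0

either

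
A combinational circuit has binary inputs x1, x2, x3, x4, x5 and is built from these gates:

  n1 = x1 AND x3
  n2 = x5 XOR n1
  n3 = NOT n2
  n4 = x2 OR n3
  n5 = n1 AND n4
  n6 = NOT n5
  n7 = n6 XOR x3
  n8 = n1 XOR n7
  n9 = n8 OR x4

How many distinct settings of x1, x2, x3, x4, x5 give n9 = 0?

7

n9 = n8 OR x4 must be 0, so both n8 = 0 and x4 = 0.
n8 = n1 XOR n7 must be 0, so n1 and n7 are equal.
Enumerating the 32 input combinations, 7 give n9 = 0 and 25 give n9 = 1.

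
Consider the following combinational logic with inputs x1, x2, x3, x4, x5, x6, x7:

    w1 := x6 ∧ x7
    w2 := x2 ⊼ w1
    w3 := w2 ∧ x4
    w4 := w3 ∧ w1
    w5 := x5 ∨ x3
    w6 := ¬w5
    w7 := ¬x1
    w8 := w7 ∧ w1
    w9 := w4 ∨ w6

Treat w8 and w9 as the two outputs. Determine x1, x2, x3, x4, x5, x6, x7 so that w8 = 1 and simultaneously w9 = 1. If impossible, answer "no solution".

Check with x1=0, x2=0, x3=1, x4=1, x5=0, x6=1, x7=1:
w1 = x6 ∧ x7 = 1 ∧ 1 = 1
w2 = x2 ⊼ w1 = 0 ⊼ 1 = 1
w3 = w2 ∧ x4 = 1 ∧ 1 = 1
w4 = w3 ∧ w1 = 1 ∧ 1 = 1
w5 = x5 ∨ x3 = 0 ∨ 1 = 1
w6 = ¬w5 = ¬1 = 0
w7 = ¬x1 = ¬0 = 1
w8 = w7 ∧ w1 = 1 ∧ 1 = 1
w9 = w4 ∨ w6 = 1 ∨ 0 = 1
So w8 = 1 and w9 = 1.

x1=0, x2=0, x3=1, x4=1, x5=0, x6=1, x7=1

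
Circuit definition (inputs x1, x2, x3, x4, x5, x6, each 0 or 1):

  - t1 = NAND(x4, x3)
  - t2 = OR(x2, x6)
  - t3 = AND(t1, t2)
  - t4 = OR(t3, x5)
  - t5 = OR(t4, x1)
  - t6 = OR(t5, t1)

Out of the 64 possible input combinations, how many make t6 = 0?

4

t6 = OR(t5, t1) must be 0, so both t5 = 0 and t1 = 0.
Enumerating the 64 input combinations, 4 give t6 = 0 and 60 give t6 = 1.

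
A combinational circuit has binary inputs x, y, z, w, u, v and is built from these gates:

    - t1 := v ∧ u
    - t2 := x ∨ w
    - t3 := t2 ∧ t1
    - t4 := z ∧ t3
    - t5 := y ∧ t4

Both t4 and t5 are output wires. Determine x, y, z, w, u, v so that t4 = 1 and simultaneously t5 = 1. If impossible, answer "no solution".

Check with x=1 y=1 z=1 w=1 u=1 v=1:
t1 = v ∧ u = 1 ∧ 1 = 1
t2 = x ∨ w = 1 ∨ 1 = 1
t3 = t2 ∧ t1 = 1 ∧ 1 = 1
t4 = z ∧ t3 = 1 ∧ 1 = 1
t5 = y ∧ t4 = 1 ∧ 1 = 1
So t4 = 1 and t5 = 1.

x=1 y=1 z=1 w=1 u=1 v=1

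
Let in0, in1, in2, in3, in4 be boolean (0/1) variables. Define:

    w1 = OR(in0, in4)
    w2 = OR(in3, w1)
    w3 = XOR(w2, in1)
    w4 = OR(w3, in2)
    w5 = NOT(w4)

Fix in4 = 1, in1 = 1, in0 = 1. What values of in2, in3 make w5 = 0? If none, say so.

w5 = NOT(w4) must be 0, so w4 = 1.
Check with in4 = 1, in1 = 1, in0 = 1 and in2=1, in3=0:
w1 = OR(in0, in4) = OR(1, 1) = 1
w2 = OR(in3, w1) = OR(0, 1) = 1
w3 = XOR(w2, in1) = XOR(1, 1) = 0
w4 = OR(w3, in2) = OR(0, 1) = 1
w5 = NOT(w4) = NOT 1 = 0
So w5 = 0.

in2=1, in3=0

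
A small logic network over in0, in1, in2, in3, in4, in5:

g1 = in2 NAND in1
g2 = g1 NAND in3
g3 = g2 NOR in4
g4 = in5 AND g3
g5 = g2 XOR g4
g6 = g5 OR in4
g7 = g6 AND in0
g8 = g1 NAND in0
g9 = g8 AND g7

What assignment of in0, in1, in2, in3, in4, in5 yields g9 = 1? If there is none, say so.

g9 = g8 AND g7 must be 1, so both g8 = 1 and g7 = 1.
Check with in0=1, in1=1, in2=1, in3=0, in4=1, in5=1:
g1 = in2 NAND in1 = 1 NAND 1 = 0
g2 = g1 NAND in3 = 0 NAND 0 = 1
g3 = g2 NOR in4 = 1 NOR 1 = 0
g4 = in5 AND g3 = 1 AND 0 = 0
g5 = g2 XOR g4 = 1 XOR 0 = 1
g6 = g5 OR in4 = 1 OR 1 = 1
g7 = g6 AND in0 = 1 AND 1 = 1
g8 = g1 NAND in0 = 0 NAND 1 = 1
g9 = g8 AND g7 = 1 AND 1 = 1
So g9 = 1 as required.

in0=1, in1=1, in2=1, in3=0, in4=1, in5=1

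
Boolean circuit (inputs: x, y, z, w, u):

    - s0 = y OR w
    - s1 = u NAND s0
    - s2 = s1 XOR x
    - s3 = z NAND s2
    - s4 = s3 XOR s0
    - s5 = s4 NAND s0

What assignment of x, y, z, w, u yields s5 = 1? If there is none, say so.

Check with x=1, y=1, z=1, w=0, u=0:
s0 = y OR w = 1 OR 0 = 1
s1 = u NAND s0 = 0 NAND 1 = 1
s2 = s1 XOR x = 1 XOR 1 = 0
s3 = z NAND s2 = 1 NAND 0 = 1
s4 = s3 XOR s0 = 1 XOR 1 = 0
s5 = s4 NAND s0 = 0 NAND 1 = 1
So s5 = 1 as required.

x=1, y=1, z=1, w=0, u=0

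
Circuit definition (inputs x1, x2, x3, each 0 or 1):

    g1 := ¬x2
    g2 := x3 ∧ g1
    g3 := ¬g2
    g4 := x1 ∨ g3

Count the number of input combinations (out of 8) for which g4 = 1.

7

g4 = x1 ∨ g3 must be 1, so at least one of x1, g3 is 1.
Enumerating the 8 input combinations, 7 give g4 = 1 and 1 give g4 = 0.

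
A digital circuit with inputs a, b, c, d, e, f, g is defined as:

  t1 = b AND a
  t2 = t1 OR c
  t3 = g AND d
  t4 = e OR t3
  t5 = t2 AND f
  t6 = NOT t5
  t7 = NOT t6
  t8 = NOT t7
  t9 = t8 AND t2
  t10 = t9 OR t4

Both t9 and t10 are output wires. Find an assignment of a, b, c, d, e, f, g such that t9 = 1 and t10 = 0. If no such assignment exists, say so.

Across all 128 input combinations, none give both t9 = 1 and t10 = 0.

no solution exists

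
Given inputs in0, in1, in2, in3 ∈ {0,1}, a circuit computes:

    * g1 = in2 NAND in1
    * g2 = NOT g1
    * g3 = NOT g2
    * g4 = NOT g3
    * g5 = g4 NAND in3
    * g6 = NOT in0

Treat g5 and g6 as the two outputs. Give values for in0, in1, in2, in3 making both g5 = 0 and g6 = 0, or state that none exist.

in0=1, in1=1, in2=1, in3=1

Check with in0=1, in1=1, in2=1, in3=1:
g1 = in2 NAND in1 = 1 NAND 1 = 0
g2 = NOT g1 = NOT 0 = 1
g3 = NOT g2 = NOT 1 = 0
g4 = NOT g3 = NOT 0 = 1
g5 = g4 NAND in3 = 1 NAND 1 = 0
g6 = NOT in0 = NOT 1 = 0
So g5 = 0 and g6 = 0.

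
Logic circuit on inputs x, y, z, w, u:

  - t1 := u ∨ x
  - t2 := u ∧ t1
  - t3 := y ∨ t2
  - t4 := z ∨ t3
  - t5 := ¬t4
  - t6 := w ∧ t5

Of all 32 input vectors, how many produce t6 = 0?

t6 = w ∧ t5 must be 0, so at least one of w, t5 is 0.
Enumerating the 32 input combinations, 30 give t6 = 0 and 2 give t6 = 1.

30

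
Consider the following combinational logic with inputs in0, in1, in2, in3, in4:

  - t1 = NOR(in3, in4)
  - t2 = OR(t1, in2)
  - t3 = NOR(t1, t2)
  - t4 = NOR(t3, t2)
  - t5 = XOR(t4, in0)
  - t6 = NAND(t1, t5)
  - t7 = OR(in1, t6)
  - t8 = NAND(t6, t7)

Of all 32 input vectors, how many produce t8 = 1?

4

t8 = NAND(t6, t7) must be 1, so at least one of t6, t7 is 0.
Satisfying assignments:
  in0=1, in1=0, in2=0, in3=0, in4=0
  in0=1, in1=0, in2=1, in3=0, in4=0
  in0=1, in1=1, in2=0, in3=0, in4=0
  in0=1, in1=1, in2=1, in3=0, in4=0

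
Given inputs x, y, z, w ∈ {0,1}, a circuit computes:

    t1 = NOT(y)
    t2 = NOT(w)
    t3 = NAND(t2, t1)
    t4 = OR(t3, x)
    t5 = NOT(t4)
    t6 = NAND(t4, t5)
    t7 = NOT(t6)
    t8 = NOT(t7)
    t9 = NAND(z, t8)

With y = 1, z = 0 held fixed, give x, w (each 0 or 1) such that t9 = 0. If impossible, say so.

With y = 1, z = 0 fixed, none of the 4 settings of x, w give t9 = 0.
For example, with x=0, w=1:
t1 = NOT(y) = NOT 1 = 0
t2 = NOT(w) = NOT 1 = 0
t3 = NAND(t2, t1) = NAND(0, 0) = 1
t4 = OR(t3, x) = OR(1, 0) = 1
t5 = NOT(t4) = NOT 1 = 0
t6 = NAND(t4, t5) = NAND(1, 0) = 1
t7 = NOT(t6) = NOT 1 = 0
t8 = NOT(t7) = NOT 0 = 1
t9 = NAND(z, t8) = NAND(0, 1) = 1
giving t9 = 1 ≠ 0.

no solution exists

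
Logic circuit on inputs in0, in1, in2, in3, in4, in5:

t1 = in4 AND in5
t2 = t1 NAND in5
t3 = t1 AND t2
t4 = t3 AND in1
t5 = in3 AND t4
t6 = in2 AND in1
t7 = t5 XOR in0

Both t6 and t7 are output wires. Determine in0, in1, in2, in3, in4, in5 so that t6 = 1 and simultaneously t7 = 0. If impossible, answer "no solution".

Check with in0=0, in1=1, in2=1, in3=0, in4=1, in5=1:
t1 = in4 AND in5 = 1 AND 1 = 1
t2 = t1 NAND in5 = 1 NAND 1 = 0
t3 = t1 AND t2 = 1 AND 0 = 0
t4 = t3 AND in1 = 0 AND 1 = 0
t5 = in3 AND t4 = 0 AND 0 = 0
t6 = in2 AND in1 = 1 AND 1 = 1
t7 = t5 XOR in0 = 0 XOR 0 = 0
So t6 = 1 and t7 = 0.

in0=0, in1=1, in2=1, in3=0, in4=1, in5=1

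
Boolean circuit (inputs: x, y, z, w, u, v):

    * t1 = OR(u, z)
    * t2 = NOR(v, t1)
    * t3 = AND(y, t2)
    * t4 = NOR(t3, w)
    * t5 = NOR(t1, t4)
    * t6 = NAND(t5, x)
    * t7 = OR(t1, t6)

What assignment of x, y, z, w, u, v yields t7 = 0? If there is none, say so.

x=1, y=0, z=0, w=1, u=0, v=1

t7 = OR(t1, t6) must be 0, so both t1 = 0 and t6 = 0.
Check with x=1, y=0, z=0, w=1, u=0, v=1:
t1 = OR(u, z) = OR(0, 0) = 0
t2 = NOR(v, t1) = NOR(1, 0) = 0
t3 = AND(y, t2) = AND(0, 0) = 0
t4 = NOR(t3, w) = NOR(0, 1) = 0
t5 = NOR(t1, t4) = NOR(0, 0) = 1
t6 = NAND(t5, x) = NAND(1, 1) = 0
t7 = OR(t1, t6) = OR(0, 0) = 0
So t7 = 0 as required.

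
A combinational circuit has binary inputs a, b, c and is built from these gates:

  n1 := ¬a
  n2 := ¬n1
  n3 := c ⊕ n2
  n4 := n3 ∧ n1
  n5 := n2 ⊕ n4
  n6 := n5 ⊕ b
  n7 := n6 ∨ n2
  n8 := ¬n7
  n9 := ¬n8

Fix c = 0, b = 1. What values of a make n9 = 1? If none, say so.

a=0

n9 = ¬n8 must be 1, so n8 = 0.
n8 = ¬n7 must be 0, so n7 = 1.
Check with c = 0, b = 1 and a=0:
n1 = ¬a = ¬0 = 1
n2 = ¬n1 = ¬1 = 0
n3 = c ⊕ n2 = 0 ⊕ 0 = 0
n4 = n3 ∧ n1 = 0 ∧ 1 = 0
n5 = n2 ⊕ n4 = 0 ⊕ 0 = 0
n6 = n5 ⊕ b = 0 ⊕ 1 = 1
n7 = n6 ∨ n2 = 1 ∨ 0 = 1
n8 = ¬n7 = ¬1 = 0
n9 = ¬n8 = ¬0 = 1
So n9 = 1.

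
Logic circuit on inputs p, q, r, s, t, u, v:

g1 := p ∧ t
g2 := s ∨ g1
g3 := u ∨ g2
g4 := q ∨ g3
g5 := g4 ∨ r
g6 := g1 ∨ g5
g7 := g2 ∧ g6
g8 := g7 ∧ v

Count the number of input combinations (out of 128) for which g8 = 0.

g8 = g7 ∧ v must be 0, so at least one of g7, v is 0.
Enumerating the 128 input combinations, 88 give g8 = 0 and 40 give g8 = 1.

88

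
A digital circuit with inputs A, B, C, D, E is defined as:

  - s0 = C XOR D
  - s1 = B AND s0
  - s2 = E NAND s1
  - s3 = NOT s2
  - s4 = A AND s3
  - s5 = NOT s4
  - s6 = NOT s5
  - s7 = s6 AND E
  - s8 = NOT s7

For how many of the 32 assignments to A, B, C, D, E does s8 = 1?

s8 = NOT s7 must be 1, so s7 = 0.
s7 = s6 AND E must be 0, so at least one of s6, E is 0.
Enumerating the 32 input combinations, 30 give s8 = 1 and 2 give s8 = 0.

30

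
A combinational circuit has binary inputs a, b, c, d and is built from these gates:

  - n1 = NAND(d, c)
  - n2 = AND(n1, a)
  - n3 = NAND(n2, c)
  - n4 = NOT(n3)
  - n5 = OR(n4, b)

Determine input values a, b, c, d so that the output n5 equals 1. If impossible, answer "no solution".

n5 = OR(n4, b) must be 1, so at least one of n4, b is 1.
Check with a=0, b=1, c=1, d=1:
n1 = NAND(d, c) = NAND(1, 1) = 0
n2 = AND(n1, a) = AND(0, 0) = 0
n3 = NAND(n2, c) = NAND(0, 1) = 1
n4 = NOT(n3) = NOT 1 = 0
n5 = OR(n4, b) = OR(0, 1) = 1
So n5 = 1 as required.

a=0, b=1, c=1, d=1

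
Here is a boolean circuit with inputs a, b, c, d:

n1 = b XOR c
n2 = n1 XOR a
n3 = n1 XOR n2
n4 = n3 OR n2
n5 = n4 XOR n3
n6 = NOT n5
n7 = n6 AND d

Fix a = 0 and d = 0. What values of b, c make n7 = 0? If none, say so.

b=1 c=1

n7 = n6 AND d must be 0, so at least one of n6, d is 0.
Check with a = 0 and d = 0 and b=1, c=1:
n1 = b XOR c = 1 XOR 1 = 0
n2 = n1 XOR a = 0 XOR 0 = 0
n3 = n1 XOR n2 = 0 XOR 0 = 0
n4 = n3 OR n2 = 0 OR 0 = 0
n5 = n4 XOR n3 = 0 XOR 0 = 0
n6 = NOT n5 = NOT 0 = 1
n7 = n6 AND d = 1 AND 0 = 0
So n7 = 0.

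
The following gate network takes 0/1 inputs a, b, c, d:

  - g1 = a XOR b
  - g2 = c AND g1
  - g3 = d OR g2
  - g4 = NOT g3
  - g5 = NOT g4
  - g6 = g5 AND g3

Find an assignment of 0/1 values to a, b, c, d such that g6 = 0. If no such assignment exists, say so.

a=1, b=1, c=0, d=0

g6 = g5 AND g3 must be 0, so at least one of g5, g3 is 0.
Check with a=1, b=1, c=0, d=0:
g1 = a XOR b = 1 XOR 1 = 0
g2 = c AND g1 = 0 AND 0 = 0
g3 = d OR g2 = 0 OR 0 = 0
g4 = NOT g3 = NOT 0 = 1
g5 = NOT g4 = NOT 1 = 0
g6 = g5 AND g3 = 0 AND 0 = 0
So g6 = 0 as required.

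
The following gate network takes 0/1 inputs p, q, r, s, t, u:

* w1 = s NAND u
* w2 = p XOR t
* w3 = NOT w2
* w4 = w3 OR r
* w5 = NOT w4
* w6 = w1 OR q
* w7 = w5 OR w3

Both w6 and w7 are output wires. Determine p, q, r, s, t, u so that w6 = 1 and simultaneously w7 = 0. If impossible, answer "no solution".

p=1, q=1, r=1, s=0, t=0, u=1

Check with p=1, q=1, r=1, s=0, t=0, u=1:
w1 = s NAND u = 0 NAND 1 = 1
w2 = p XOR t = 1 XOR 0 = 1
w3 = NOT w2 = NOT 1 = 0
w4 = w3 OR r = 0 OR 1 = 1
w5 = NOT w4 = NOT 1 = 0
w6 = w1 OR q = 1 OR 1 = 1
w7 = w5 OR w3 = 0 OR 0 = 0
So w6 = 1 and w7 = 0.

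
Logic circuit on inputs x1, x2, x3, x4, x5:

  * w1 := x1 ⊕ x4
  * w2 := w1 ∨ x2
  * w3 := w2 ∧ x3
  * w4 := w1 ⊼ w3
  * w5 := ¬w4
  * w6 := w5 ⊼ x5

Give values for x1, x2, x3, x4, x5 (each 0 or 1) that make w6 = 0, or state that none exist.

x1=1 x2=1 x3=1 x4=0 x5=1

w6 = w5 ⊼ x5 must be 0, so both w5 = 1 and x5 = 1.
w5 = ¬w4 must be 1, so w4 = 0.
Check with x1=1 x2=1 x3=1 x4=0 x5=1:
w1 = x1 ⊕ x4 = 1 ⊕ 0 = 1
w2 = w1 ∨ x2 = 1 ∨ 1 = 1
w3 = w2 ∧ x3 = 1 ∧ 1 = 1
w4 = w1 ⊼ w3 = 1 ⊼ 1 = 0
w5 = ¬w4 = ¬0 = 1
w6 = w5 ⊼ x5 = 1 ⊼ 1 = 0
So w6 = 0 as required.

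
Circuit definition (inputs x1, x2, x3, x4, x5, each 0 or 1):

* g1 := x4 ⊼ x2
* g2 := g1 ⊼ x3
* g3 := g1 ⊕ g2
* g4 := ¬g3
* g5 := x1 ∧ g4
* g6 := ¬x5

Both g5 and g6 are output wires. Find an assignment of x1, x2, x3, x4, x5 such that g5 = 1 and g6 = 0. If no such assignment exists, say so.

x1=1, x2=0, x3=0, x4=1, x5=1

Check with x1=1, x2=0, x3=0, x4=1, x5=1:
g1 = x4 ⊼ x2 = 1 ⊼ 0 = 1
g2 = g1 ⊼ x3 = 1 ⊼ 0 = 1
g3 = g1 ⊕ g2 = 1 ⊕ 1 = 0
g4 = ¬g3 = ¬0 = 1
g5 = x1 ∧ g4 = 1 ∧ 1 = 1
g6 = ¬x5 = ¬1 = 0
So g5 = 1 and g6 = 0.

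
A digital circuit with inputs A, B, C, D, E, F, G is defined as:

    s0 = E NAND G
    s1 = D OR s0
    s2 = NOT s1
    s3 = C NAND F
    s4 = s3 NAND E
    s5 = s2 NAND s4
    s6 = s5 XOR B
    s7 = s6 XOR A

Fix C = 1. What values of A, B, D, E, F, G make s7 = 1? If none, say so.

s7 = s6 XOR A must be 1, so s6 and A differ.
Check with C = 1 and A=0, B=0, D=1, E=1, F=1, G=1:
s0 = E NAND G = 1 NAND 1 = 0
s1 = D OR s0 = 1 OR 0 = 1
s2 = NOT s1 = NOT 1 = 0
s3 = C NAND F = 1 NAND 1 = 0
s4 = s3 NAND E = 0 NAND 1 = 1
s5 = s2 NAND s4 = 0 NAND 1 = 1
s6 = s5 XOR B = 1 XOR 0 = 1
s7 = s6 XOR A = 1 XOR 0 = 1
So s7 = 1.

A=0 B=0 D=1 E=1 F=1 G=1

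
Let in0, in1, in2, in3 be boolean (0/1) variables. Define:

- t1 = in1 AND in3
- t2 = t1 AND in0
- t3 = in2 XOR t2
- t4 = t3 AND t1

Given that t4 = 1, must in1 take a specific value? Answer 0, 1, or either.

1

t4 = t3 AND t1 must be 1, so both t3 = 1 and t1 = 1.
t3 = in2 XOR t2 must be 1, so in2 and t2 differ.
Every assignment with t4 = 1 has in1 = 1; there are 2 such assignment(s).
  in0=0, in1=1, in2=1, in3=1
  in0=1, in1=1, in2=0, in3=1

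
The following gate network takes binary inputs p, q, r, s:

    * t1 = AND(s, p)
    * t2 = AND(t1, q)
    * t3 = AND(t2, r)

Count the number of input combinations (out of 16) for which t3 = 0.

15

t3 = AND(t2, r) must be 0, so at least one of t2, r is 0.
Enumerating the 16 input combinations, 15 give t3 = 0 and 1 give t3 = 1.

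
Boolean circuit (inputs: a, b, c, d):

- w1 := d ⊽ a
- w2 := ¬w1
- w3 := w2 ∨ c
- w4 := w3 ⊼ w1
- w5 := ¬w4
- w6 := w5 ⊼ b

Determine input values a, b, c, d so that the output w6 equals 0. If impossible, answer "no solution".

w6 = w5 ⊼ b must be 0, so both w5 = 1 and b = 1.
w5 = ¬w4 must be 1, so w4 = 0.
Check with a=0, b=1, c=1, d=0:
w1 = d ⊽ a = 0 ⊽ 0 = 1
w2 = ¬w1 = ¬1 = 0
w3 = w2 ∨ c = 0 ∨ 1 = 1
w4 = w3 ⊼ w1 = 1 ⊼ 1 = 0
w5 = ¬w4 = ¬0 = 1
w6 = w5 ⊼ b = 1 ⊼ 1 = 0
So w6 = 0 as required.

a=0, b=1, c=1, d=0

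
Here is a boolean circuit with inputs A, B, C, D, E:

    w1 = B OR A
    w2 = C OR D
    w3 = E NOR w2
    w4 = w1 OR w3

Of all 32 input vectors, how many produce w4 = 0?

w4 = w1 OR w3 must be 0, so both w1 = 0 and w3 = 0.
w1 = B OR A must be 0, so both B = 0 and A = 0.
w3 = E NOR w2 must be 0, so at least one of E, w2 is 1.
Enumerating the 32 input combinations, 7 give w4 = 0 and 25 give w4 = 1.

7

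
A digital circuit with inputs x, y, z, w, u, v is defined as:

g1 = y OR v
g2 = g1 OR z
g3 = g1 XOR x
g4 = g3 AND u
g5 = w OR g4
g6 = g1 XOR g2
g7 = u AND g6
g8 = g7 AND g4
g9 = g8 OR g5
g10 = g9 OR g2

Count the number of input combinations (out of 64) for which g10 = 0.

3

g10 = g9 OR g2 must be 0, so both g9 = 0 and g2 = 0.
Satisfying assignments:
  x=0, y=0, z=0, w=0, u=0, v=0
  x=0, y=0, z=0, w=0, u=1, v=0
  x=1, y=0, z=0, w=0, u=0, v=0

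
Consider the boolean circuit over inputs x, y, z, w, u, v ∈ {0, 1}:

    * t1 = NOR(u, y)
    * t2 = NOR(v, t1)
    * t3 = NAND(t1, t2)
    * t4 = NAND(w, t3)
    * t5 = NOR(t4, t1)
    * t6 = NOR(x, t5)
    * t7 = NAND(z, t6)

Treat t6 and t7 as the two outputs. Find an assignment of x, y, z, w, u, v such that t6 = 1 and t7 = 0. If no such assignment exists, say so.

x=0, y=0, z=1, w=1, u=0, v=0

Check with x=0, y=0, z=1, w=1, u=0, v=0:
t1 = NOR(u, y) = NOR(0, 0) = 1
t2 = NOR(v, t1) = NOR(0, 1) = 0
t3 = NAND(t1, t2) = NAND(1, 0) = 1
t4 = NAND(w, t3) = NAND(1, 1) = 0
t5 = NOR(t4, t1) = NOR(0, 1) = 0
t6 = NOR(x, t5) = NOR(0, 0) = 1
t7 = NAND(z, t6) = NAND(1, 1) = 0
So t6 = 1 and t7 = 0.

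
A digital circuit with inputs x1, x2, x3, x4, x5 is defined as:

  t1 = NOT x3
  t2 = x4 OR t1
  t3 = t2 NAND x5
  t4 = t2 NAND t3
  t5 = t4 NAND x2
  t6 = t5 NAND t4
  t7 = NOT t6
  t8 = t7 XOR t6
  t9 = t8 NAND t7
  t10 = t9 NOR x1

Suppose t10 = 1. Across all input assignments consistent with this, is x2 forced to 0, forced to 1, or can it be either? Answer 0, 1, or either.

0

t10 = t9 NOR x1 must be 1, so both t9 = 0 and x1 = 0.
Every assignment with t10 = 1 has x2 = 0; there are 5 such assignment(s).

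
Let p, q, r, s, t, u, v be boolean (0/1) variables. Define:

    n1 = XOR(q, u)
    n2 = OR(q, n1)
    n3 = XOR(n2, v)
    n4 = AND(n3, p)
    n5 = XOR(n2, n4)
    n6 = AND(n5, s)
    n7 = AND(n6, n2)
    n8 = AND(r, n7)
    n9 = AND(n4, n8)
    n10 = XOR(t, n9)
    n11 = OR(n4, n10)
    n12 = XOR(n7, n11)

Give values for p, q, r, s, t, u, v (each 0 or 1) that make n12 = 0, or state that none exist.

n12 = XOR(n7, n11) must be 0, so n7 and n11 are equal.
Check with p=0 q=1 r=0 s=0 t=0 u=0 v=0:
n1 = XOR(q, u) = XOR(1, 0) = 1
n2 = OR(q, n1) = OR(1, 1) = 1
n3 = XOR(n2, v) = XOR(1, 0) = 1
n4 = AND(n3, p) = AND(1, 0) = 0
n5 = XOR(n2, n4) = XOR(1, 0) = 1
n6 = AND(n5, s) = AND(1, 0) = 0
n7 = AND(n6, n2) = AND(0, 1) = 0
n8 = AND(r, n7) = AND(0, 0) = 0
n9 = AND(n4, n8) = AND(0, 0) = 0
n10 = XOR(t, n9) = XOR(0, 0) = 0
n11 = OR(n4, n10) = OR(0, 0) = 0
n12 = XOR(n7, n11) = XOR(0, 0) = 0
So n12 = 0 as required.

p=0 q=1 r=0 s=0 t=0 u=0 v=0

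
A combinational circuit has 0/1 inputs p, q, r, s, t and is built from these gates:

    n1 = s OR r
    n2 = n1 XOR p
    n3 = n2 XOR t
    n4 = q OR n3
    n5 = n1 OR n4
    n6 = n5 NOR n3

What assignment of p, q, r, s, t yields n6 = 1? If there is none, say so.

n6 = n5 NOR n3 must be 1, so both n5 = 0 and n3 = 0.
Check with p=1, q=0, r=0, s=0, t=1:
n1 = s OR r = 0 OR 0 = 0
n2 = n1 XOR p = 0 XOR 1 = 1
n3 = n2 XOR t = 1 XOR 1 = 0
n4 = q OR n3 = 0 OR 0 = 0
n5 = n1 OR n4 = 0 OR 0 = 0
n6 = n5 NOR n3 = 0 NOR 0 = 1
So n6 = 1 as required.

p=1, q=0, r=0, s=0, t=1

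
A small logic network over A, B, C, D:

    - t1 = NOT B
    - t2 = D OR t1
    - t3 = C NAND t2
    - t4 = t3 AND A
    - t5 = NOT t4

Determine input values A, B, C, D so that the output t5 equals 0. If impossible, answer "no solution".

A=1, B=0, C=0, D=0

t5 = NOT t4 must be 0, so t4 = 1.
t4 = t3 AND A must be 1, so both t3 = 1 and A = 1.
t3 = C NAND t2 must be 1, so at least one of C, t2 is 0.
Check with A=1, B=0, C=0, D=0:
t1 = NOT B = NOT 0 = 1
t2 = D OR t1 = 0 OR 1 = 1
t3 = C NAND t2 = 0 NAND 1 = 1
t4 = t3 AND A = 1 AND 1 = 1
t5 = NOT t4 = NOT 1 = 0
So t5 = 0 as required.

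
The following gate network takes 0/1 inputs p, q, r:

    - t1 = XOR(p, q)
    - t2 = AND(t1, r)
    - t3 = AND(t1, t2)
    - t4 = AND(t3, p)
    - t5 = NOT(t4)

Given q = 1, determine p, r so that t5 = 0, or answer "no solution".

no solution exists

With q = 1 fixed, none of the 4 settings of p, r give t5 = 0.
For example, with p=0, r=1:
t1 = XOR(p, q) = XOR(0, 1) = 1
t2 = AND(t1, r) = AND(1, 1) = 1
t3 = AND(t1, t2) = AND(1, 1) = 1
t4 = AND(t3, p) = AND(1, 0) = 0
t5 = NOT(t4) = NOT 0 = 1
giving t5 = 1 ≠ 0.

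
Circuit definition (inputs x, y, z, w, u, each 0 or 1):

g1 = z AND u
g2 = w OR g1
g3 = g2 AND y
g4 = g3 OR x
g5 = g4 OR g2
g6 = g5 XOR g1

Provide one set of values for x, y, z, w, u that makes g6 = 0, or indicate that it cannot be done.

g6 = g5 XOR g1 must be 0, so g5 and g1 are equal.
Check with x=0 y=0 z=1 w=1 u=1:
g1 = z AND u = 1 AND 1 = 1
g2 = w OR g1 = 1 OR 1 = 1
g3 = g2 AND y = 1 AND 0 = 0
g4 = g3 OR x = 0 OR 0 = 0
g5 = g4 OR g2 = 0 OR 1 = 1
g6 = g5 XOR g1 = 1 XOR 1 = 0
So g6 = 0 as required.

x=0 y=0 z=1 w=1 u=1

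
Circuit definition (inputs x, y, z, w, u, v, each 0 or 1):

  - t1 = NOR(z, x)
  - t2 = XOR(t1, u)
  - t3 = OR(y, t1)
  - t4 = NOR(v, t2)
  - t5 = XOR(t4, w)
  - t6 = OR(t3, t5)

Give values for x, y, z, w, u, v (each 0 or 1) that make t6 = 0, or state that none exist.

x=1, y=0, z=0, w=0, u=1, v=0

Check with x=1, y=0, z=0, w=0, u=1, v=0:
t1 = NOR(z, x) = NOR(0, 1) = 0
t2 = XOR(t1, u) = XOR(0, 1) = 1
t3 = OR(y, t1) = OR(0, 0) = 0
t4 = NOR(v, t2) = NOR(0, 1) = 0
t5 = XOR(t4, w) = XOR(0, 0) = 0
t6 = OR(t3, t5) = OR(0, 0) = 0
So t6 = 0 as required.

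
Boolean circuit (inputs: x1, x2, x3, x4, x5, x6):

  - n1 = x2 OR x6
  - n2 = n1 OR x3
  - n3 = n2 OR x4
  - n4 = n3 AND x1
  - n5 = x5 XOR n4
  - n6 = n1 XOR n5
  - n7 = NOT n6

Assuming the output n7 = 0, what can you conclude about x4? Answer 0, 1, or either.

either

Both values of x4 occur among assignments with n7 = 0:
  x4=0: x1=0, x2=0, x3=0, x4=0, x5=0, x6=1
  x4=1: x1=0, x2=0, x3=0, x4=1, x5=0, x6=1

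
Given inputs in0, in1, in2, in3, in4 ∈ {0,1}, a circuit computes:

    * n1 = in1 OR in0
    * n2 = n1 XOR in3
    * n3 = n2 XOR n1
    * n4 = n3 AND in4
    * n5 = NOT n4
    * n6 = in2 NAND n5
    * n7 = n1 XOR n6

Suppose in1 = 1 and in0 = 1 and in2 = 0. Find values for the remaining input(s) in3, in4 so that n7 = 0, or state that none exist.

in3=0, in4=0

n7 = n1 XOR n6 must be 0, so n1 and n6 are equal.
Check with in1 = 1 and in0 = 1 and in2 = 0 and in3=0, in4=0:
n1 = in1 OR in0 = 1 OR 1 = 1
n2 = n1 XOR in3 = 1 XOR 0 = 1
n3 = n2 XOR n1 = 1 XOR 1 = 0
n4 = n3 AND in4 = 0 AND 0 = 0
n5 = NOT n4 = NOT 0 = 1
n6 = in2 NAND n5 = 0 NAND 1 = 1
n7 = n1 XOR n6 = 1 XOR 1 = 0
So n7 = 0.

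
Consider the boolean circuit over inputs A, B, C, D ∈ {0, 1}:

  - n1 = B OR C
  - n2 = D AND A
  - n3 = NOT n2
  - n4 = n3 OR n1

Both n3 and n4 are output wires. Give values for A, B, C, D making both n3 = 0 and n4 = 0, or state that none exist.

A=1, B=0, C=0, D=1

Check with A=1, B=0, C=0, D=1:
n1 = B OR C = 0 OR 0 = 0
n2 = D AND A = 1 AND 1 = 1
n3 = NOT n2 = NOT 1 = 0
n4 = n3 OR n1 = 0 OR 0 = 0
So n3 = 0 and n4 = 0.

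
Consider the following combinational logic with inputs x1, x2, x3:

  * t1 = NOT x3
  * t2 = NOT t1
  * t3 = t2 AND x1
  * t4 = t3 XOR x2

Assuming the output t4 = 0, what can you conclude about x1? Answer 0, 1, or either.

Both values of x1 occur among assignments with t4 = 0:
  x1=0: x1=0, x2=0, x3=0
  x1=1: x1=1, x2=0, x3=0

either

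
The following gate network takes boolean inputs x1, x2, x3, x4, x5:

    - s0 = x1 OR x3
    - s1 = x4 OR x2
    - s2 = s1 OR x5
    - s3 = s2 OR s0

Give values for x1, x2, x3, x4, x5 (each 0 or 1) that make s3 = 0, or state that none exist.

Check with x1=0 x2=0 x3=0 x4=0 x5=0:
s0 = x1 OR x3 = 0 OR 0 = 0
s1 = x4 OR x2 = 0 OR 0 = 0
s2 = s1 OR x5 = 0 OR 0 = 0
s3 = s2 OR s0 = 0 OR 0 = 0
So s3 = 0 as required.

x1=0 x2=0 x3=0 x4=0 x5=0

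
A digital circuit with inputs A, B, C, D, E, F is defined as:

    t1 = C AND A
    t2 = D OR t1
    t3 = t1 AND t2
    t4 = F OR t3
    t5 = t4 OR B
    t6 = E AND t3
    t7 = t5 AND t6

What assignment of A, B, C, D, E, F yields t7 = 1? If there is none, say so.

A=1, B=0, C=1, D=1, E=1, F=0

Check with A=1, B=0, C=1, D=1, E=1, F=0:
t1 = C AND A = 1 AND 1 = 1
t2 = D OR t1 = 1 OR 1 = 1
t3 = t1 AND t2 = 1 AND 1 = 1
t4 = F OR t3 = 0 OR 1 = 1
t5 = t4 OR B = 1 OR 0 = 1
t6 = E AND t3 = 1 AND 1 = 1
t7 = t5 AND t6 = 1 AND 1 = 1
So t7 = 1 as required.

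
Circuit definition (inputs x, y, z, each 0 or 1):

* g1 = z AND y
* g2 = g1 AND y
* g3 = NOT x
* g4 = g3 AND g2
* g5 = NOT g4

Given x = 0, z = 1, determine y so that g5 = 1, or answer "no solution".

Check with x = 0, z = 1 and y=0:
g1 = z AND y = 1 AND 0 = 0
g2 = g1 AND y = 0 AND 0 = 0
g3 = NOT x = NOT 0 = 1
g4 = g3 AND g2 = 1 AND 0 = 0
g5 = NOT g4 = NOT 0 = 1
So g5 = 1.

y=0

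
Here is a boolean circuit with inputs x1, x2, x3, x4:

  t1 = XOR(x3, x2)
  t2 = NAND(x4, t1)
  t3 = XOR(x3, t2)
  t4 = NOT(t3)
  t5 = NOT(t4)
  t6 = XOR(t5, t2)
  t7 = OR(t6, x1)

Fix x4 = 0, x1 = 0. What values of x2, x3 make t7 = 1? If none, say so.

x2=1, x3=1

t7 = OR(t6, x1) must be 1, so at least one of t6, x1 is 1.
Check with x4 = 0, x1 = 0 and x2=1, x3=1:
t1 = XOR(x3, x2) = XOR(1, 1) = 0
t2 = NAND(x4, t1) = NAND(0, 0) = 1
t3 = XOR(x3, t2) = XOR(1, 1) = 0
t4 = NOT(t3) = NOT 0 = 1
t5 = NOT(t4) = NOT 1 = 0
t6 = XOR(t5, t2) = XOR(0, 1) = 1
t7 = OR(t6, x1) = OR(1, 0) = 1
So t7 = 1.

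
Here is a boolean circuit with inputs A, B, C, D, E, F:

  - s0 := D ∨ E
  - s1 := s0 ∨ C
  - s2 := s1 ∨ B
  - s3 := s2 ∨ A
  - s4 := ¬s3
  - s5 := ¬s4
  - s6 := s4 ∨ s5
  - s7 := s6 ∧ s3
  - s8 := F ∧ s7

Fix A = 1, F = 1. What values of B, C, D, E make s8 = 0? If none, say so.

With A = 1, F = 1 fixed, none of the 16 settings of B, C, D, E give s8 = 0.
For example, with B=0, C=1, D=1, E=1:
s0 = D ∨ E = 1 ∨ 1 = 1
s1 = s0 ∨ C = 1 ∨ 1 = 1
s2 = s1 ∨ B = 1 ∨ 0 = 1
s3 = s2 ∨ A = 1 ∨ 1 = 1
s4 = ¬s3 = ¬1 = 0
s5 = ¬s4 = ¬0 = 1
s6 = s4 ∨ s5 = 0 ∨ 1 = 1
s7 = s6 ∧ s3 = 1 ∧ 1 = 1
s8 = F ∧ s7 = 1 ∧ 1 = 1
giving s8 = 1 ≠ 0.

no solution exists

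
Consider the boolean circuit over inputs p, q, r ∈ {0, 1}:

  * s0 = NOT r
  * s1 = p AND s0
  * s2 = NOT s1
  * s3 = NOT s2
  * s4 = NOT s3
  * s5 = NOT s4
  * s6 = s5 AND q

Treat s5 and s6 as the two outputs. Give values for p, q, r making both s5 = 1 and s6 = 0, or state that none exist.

Check with p=1, q=0, r=0:
s0 = NOT r = NOT 0 = 1
s1 = p AND s0 = 1 AND 1 = 1
s2 = NOT s1 = NOT 1 = 0
s3 = NOT s2 = NOT 0 = 1
s4 = NOT s3 = NOT 1 = 0
s5 = NOT s4 = NOT 0 = 1
s6 = s5 AND q = 1 AND 0 = 0
So s5 = 1 and s6 = 0.

p=1, q=0, r=0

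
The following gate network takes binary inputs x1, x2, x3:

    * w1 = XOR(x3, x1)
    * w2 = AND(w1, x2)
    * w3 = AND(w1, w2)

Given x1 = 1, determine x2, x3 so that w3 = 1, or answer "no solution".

Check with x1 = 1 and x2=1, x3=0:
w1 = XOR(x3, x1) = XOR(0, 1) = 1
w2 = AND(w1, x2) = AND(1, 1) = 1
w3 = AND(w1, w2) = AND(1, 1) = 1
So w3 = 1.

x2=1, x3=0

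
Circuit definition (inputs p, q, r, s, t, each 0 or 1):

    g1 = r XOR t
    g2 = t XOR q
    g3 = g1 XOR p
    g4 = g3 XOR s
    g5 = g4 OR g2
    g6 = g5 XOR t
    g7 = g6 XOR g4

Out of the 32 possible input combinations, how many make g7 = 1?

16

g7 = g6 XOR g4 must be 1, so g6 and g4 differ.
Enumerating the 32 input combinations, 16 give g7 = 1 and 16 give g7 = 0.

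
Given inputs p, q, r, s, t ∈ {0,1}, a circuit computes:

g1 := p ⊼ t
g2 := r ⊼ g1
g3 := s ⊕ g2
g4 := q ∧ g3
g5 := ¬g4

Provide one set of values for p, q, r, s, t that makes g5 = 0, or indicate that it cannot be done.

g5 = ¬g4 must be 0, so g4 = 1.
Check with p=1 q=1 r=1 s=0 t=1:
g1 = p ⊼ t = 1 ⊼ 1 = 0
g2 = r ⊼ g1 = 1 ⊼ 0 = 1
g3 = s ⊕ g2 = 0 ⊕ 1 = 1
g4 = q ∧ g3 = 1 ∧ 1 = 1
g5 = ¬g4 = ¬1 = 0
So g5 = 0 as required.

p=1 q=1 r=1 s=0 t=1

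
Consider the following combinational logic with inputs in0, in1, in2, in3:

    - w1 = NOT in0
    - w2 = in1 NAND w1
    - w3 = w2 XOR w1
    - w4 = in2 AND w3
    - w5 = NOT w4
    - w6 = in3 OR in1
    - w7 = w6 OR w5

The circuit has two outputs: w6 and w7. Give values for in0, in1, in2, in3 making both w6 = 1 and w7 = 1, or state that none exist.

Check with in0=0 in1=0 in2=0 in3=1:
w1 = NOT in0 = NOT 0 = 1
w2 = in1 NAND w1 = 0 NAND 1 = 1
w3 = w2 XOR w1 = 1 XOR 1 = 0
w4 = in2 AND w3 = 0 AND 0 = 0
w5 = NOT w4 = NOT 0 = 1
w6 = in3 OR in1 = 1 OR 0 = 1
w7 = w6 OR w5 = 1 OR 1 = 1
So w6 = 1 and w7 = 1.

in0=0 in1=0 in2=0 in3=1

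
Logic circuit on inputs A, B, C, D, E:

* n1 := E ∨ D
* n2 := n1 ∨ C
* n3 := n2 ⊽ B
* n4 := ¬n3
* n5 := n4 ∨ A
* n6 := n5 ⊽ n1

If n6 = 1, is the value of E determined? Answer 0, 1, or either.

n6 = n5 ⊽ n1 must be 1, so both n5 = 0 and n1 = 0.
Every assignment with n6 = 1 has E = 0; there are 1 such assignment(s).
  A=0, B=0, C=0, D=0, E=0

0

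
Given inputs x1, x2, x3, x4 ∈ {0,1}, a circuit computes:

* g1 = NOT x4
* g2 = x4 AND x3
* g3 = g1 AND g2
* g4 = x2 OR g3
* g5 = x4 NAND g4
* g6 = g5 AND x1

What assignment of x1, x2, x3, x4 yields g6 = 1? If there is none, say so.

x1=1, x2=0, x3=0, x4=1

Check with x1=1, x2=0, x3=0, x4=1:
g1 = NOT x4 = NOT 1 = 0
g2 = x4 AND x3 = 1 AND 0 = 0
g3 = g1 AND g2 = 0 AND 0 = 0
g4 = x2 OR g3 = 0 OR 0 = 0
g5 = x4 NAND g4 = 1 NAND 0 = 1
g6 = g5 AND x1 = 1 AND 1 = 1
So g6 = 1 as required.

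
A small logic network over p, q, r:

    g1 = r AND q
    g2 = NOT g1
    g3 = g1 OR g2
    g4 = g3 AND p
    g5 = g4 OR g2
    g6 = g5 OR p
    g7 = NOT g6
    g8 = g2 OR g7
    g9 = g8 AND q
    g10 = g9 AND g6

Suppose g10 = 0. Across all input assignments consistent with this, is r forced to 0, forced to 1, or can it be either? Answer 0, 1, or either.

either

Both values of r occur among assignments with g10 = 0:
  r=0: p=0, q=0, r=0
  r=1: p=0, q=0, r=1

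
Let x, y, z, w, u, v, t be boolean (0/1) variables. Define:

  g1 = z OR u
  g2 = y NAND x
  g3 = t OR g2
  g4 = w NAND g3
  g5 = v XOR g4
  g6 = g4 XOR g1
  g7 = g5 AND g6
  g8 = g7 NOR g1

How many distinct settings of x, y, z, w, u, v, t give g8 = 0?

105

g8 = g7 NOR g1 must be 0, so at least one of g7, g1 is 1.
Enumerating the 128 input combinations, 105 give g8 = 0 and 23 give g8 = 1.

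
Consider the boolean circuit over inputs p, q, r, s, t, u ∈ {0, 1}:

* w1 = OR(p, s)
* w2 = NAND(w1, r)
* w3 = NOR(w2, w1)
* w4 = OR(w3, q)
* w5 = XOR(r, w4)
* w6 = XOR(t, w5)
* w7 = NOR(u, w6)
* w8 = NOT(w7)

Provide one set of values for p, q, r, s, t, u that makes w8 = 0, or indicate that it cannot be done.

w8 = NOT(w7) must be 0, so w7 = 1.
w7 = NOR(u, w6) must be 1, so both u = 0 and w6 = 0.
Check with p=0 q=0 r=1 s=0 t=1 u=0:
w1 = OR(p, s) = OR(0, 0) = 0
w2 = NAND(w1, r) = NAND(0, 1) = 1
w3 = NOR(w2, w1) = NOR(1, 0) = 0
w4 = OR(w3, q) = OR(0, 0) = 0
w5 = XOR(r, w4) = XOR(1, 0) = 1
w6 = XOR(t, w5) = XOR(1, 1) = 0
w7 = NOR(u, w6) = NOR(0, 0) = 1
w8 = NOT(w7) = NOT 1 = 0
So w8 = 0 as required.

p=0 q=0 r=1 s=0 t=1 u=0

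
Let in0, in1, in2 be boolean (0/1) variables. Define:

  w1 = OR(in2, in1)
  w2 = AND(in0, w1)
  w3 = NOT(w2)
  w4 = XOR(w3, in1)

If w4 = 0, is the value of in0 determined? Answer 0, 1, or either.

either

Both values of in0 occur among assignments with w4 = 0:
  in0=0: in0=0, in1=1, in2=0
  in0=1: in0=1, in1=0, in2=1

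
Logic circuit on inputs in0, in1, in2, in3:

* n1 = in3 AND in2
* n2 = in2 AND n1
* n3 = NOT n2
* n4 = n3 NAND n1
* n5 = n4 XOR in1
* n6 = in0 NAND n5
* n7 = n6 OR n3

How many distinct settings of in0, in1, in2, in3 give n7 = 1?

n7 = n6 OR n3 must be 1, so at least one of n6, n3 is 1.
Enumerating the 16 input combinations, 15 give n7 = 1 and 1 give n7 = 0.

15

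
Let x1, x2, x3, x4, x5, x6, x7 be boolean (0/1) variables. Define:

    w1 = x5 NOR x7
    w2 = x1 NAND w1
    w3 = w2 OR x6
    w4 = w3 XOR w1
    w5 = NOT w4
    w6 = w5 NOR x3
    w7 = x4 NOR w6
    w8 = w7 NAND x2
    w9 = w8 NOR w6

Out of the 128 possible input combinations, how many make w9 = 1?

w9 = w8 NOR w6 must be 1, so both w8 = 0 and w6 = 0.
w8 = w7 NAND x2 must be 0, so both w7 = 1 and x2 = 1.
w6 = w5 NOR x3 must be 0, so at least one of w5, x3 is 1.
Enumerating the 128 input combinations, 19 give w9 = 1 and 109 give w9 = 0.

19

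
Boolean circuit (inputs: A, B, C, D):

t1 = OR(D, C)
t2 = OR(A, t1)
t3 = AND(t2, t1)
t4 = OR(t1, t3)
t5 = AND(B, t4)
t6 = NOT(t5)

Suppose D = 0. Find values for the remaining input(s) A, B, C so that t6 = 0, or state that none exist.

A=1, B=1, C=1

Check with D = 0 and A=1, B=1, C=1:
t1 = OR(D, C) = OR(0, 1) = 1
t2 = OR(A, t1) = OR(1, 1) = 1
t3 = AND(t2, t1) = AND(1, 1) = 1
t4 = OR(t1, t3) = OR(1, 1) = 1
t5 = AND(B, t4) = AND(1, 1) = 1
t6 = NOT(t5) = NOT 1 = 0
So t6 = 0.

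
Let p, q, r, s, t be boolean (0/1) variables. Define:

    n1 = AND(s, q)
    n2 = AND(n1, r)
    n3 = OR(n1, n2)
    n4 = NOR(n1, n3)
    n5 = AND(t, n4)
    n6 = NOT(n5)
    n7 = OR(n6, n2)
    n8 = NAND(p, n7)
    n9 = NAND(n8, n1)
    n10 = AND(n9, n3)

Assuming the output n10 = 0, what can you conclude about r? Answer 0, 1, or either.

Both values of r occur among assignments with n10 = 0:
  r=0: p=0, q=0, r=0, s=0, t=0
  r=1: p=0, q=0, r=1, s=0, t=0

either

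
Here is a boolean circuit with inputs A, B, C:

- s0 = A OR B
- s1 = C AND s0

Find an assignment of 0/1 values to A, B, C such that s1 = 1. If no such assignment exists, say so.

A=0 B=1 C=1

s1 = C AND s0 must be 1, so both C = 1 and s0 = 1.
s0 = A OR B must be 1, so at least one of A, B is 1.
Check with A=0 B=1 C=1:
s0 = A OR B = 0 OR 1 = 1
s1 = C AND s0 = 1 AND 1 = 1
So s1 = 1 as required.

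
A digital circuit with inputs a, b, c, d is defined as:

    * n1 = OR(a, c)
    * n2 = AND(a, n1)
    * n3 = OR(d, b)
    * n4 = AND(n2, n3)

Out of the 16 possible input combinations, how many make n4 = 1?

6

n4 = AND(n2, n3) must be 1, so both n2 = 1 and n3 = 1.
n2 = AND(a, n1) must be 1, so both a = 1 and n1 = 1.
n3 = OR(d, b) must be 1, so at least one of d, b is 1.
Enumerating the 16 input combinations, 6 give n4 = 1 and 10 give n4 = 0.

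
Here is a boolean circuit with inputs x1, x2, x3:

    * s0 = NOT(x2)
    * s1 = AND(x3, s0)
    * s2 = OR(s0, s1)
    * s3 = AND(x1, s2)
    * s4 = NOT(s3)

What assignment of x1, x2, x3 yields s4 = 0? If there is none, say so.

s4 = NOT(s3) must be 0, so s3 = 1.
s3 = AND(x1, s2) must be 1, so both x1 = 1 and s2 = 1.
s2 = OR(s0, s1) must be 1, so at least one of s0, s1 is 1.
Check with x1=1, x2=0, x3=0:
s0 = NOT(x2) = NOT 0 = 1
s1 = AND(x3, s0) = AND(0, 1) = 0
s2 = OR(s0, s1) = OR(1, 0) = 1
s3 = AND(x1, s2) = AND(1, 1) = 1
s4 = NOT(s3) = NOT 1 = 0
So s4 = 0 as required.

x1=1, x2=0, x3=0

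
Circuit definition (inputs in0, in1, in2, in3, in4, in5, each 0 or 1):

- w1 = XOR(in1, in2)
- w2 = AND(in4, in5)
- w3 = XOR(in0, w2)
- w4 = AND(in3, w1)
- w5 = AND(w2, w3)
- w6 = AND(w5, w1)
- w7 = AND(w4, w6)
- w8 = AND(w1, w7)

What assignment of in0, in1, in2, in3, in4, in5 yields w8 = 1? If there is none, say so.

Check with in0=0, in1=1, in2=0, in3=1, in4=1, in5=1:
w1 = XOR(in1, in2) = XOR(1, 0) = 1
w2 = AND(in4, in5) = AND(1, 1) = 1
w3 = XOR(in0, w2) = XOR(0, 1) = 1
w4 = AND(in3, w1) = AND(1, 1) = 1
w5 = AND(w2, w3) = AND(1, 1) = 1
w6 = AND(w5, w1) = AND(1, 1) = 1
w7 = AND(w4, w6) = AND(1, 1) = 1
w8 = AND(w1, w7) = AND(1, 1) = 1
So w8 = 1 as required.

in0=0, in1=1, in2=0, in3=1, in4=1, in5=1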